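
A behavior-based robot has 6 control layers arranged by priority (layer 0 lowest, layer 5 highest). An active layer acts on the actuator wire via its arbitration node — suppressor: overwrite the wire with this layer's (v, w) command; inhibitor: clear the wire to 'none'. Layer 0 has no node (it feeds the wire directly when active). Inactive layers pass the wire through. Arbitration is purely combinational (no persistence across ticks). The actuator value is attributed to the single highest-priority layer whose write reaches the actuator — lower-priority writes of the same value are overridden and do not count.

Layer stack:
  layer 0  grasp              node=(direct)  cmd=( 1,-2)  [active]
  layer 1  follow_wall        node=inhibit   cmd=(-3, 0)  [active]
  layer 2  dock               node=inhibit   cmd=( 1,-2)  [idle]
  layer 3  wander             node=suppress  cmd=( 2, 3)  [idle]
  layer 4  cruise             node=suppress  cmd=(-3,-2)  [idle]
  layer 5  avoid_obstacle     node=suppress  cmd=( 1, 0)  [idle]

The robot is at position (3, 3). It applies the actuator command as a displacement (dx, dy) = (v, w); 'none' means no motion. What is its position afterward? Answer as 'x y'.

L0 grasp: active, feeds wire = (1, -2)
L1 follow_wall: active, inhibitor → wire = none
L2 dock: idle → wire stays none
L3 wander: idle → wire stays none
L4 cruise: idle → wire stays none
L5 avoid_obstacle: idle → wire stays none
actuator = none
position: (3, 3) + none = (3, 3)

3 3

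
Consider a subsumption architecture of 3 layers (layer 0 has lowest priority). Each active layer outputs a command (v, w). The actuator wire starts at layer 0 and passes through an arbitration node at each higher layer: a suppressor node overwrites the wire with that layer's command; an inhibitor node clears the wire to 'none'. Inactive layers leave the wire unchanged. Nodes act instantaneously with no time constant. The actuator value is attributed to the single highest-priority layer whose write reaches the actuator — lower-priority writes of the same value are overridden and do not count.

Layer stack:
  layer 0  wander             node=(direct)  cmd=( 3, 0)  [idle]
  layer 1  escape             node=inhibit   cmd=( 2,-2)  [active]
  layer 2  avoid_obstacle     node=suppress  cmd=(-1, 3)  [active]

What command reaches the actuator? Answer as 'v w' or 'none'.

L0 wander: idle → wire = none
L1 escape: active, inhibitor → wire = none
L2 avoid_obstacle: active, suppressor → wire = (-1, 3)
actuator = (-1, 3)

-1 3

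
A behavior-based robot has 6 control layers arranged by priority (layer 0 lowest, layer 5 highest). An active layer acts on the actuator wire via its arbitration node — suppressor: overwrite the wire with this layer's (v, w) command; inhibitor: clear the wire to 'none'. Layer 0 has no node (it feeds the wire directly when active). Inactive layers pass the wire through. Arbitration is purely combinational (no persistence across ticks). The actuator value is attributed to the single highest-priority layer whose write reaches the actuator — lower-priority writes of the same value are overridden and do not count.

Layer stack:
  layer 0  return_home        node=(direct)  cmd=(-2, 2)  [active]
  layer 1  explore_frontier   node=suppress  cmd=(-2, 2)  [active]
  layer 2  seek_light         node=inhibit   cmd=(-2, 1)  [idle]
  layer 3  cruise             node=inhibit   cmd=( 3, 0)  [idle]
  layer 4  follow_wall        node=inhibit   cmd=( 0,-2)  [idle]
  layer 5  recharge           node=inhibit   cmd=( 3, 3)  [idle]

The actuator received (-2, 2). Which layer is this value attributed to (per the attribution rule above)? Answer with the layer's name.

explore_frontier

layer 0 (return_home) active — direct: (-2, 2)
layer 1 (explore_frontier) active — suppresses: (-2, 2)
layer 2 (seek_light) idle — unchanged: (-2, 2)
layer 3 (cruise) idle — unchanged: (-2, 2)
layer 4 (follow_wall) idle — unchanged: (-2, 2)
layer 5 (recharge) idle — unchanged: (-2, 2)
→ actuator (-2, 2)
last writer: layer 1 = explore_frontier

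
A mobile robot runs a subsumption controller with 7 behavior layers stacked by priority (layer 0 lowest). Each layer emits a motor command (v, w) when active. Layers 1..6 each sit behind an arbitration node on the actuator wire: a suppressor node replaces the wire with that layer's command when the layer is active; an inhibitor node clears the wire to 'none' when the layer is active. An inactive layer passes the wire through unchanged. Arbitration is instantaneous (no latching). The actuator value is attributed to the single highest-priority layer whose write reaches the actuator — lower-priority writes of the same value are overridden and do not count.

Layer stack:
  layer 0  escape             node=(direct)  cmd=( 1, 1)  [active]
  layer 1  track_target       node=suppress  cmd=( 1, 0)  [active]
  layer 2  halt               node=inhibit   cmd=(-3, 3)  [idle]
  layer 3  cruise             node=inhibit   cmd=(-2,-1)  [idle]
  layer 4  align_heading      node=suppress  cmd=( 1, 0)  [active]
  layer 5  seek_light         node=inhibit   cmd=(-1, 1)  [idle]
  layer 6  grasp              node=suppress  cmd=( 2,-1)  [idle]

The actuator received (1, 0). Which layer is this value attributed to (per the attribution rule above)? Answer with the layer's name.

layer 0 (escape) active — direct: (1, 1)
layer 1 (track_target) active — suppresses: (1, 0)
layer 2 (halt) idle — unchanged: (1, 0)
layer 3 (cruise) idle — unchanged: (1, 0)
layer 4 (align_heading) active — suppresses: (1, 0)
layer 5 (seek_light) idle — unchanged: (1, 0)
layer 6 (grasp) idle — unchanged: (1, 0)
→ actuator (1, 0)
last writer: layer 4 = align_heading

align_heading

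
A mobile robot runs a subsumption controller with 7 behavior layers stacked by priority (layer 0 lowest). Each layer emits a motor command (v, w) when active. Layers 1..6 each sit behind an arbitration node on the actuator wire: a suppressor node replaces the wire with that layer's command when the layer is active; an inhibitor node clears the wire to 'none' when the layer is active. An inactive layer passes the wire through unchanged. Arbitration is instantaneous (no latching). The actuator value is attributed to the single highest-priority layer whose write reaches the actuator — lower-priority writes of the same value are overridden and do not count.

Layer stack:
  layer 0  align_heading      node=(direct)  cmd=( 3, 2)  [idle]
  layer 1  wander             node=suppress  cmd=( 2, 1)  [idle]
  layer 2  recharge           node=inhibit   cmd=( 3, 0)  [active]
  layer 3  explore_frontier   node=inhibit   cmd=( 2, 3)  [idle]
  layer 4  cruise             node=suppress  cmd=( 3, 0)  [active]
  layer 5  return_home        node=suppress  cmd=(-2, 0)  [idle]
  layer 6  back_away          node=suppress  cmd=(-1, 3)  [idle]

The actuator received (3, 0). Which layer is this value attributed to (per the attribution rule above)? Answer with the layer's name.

[0] align_heading off; wire := none
[1] wander off; pass none
[2] recharge on (inhibit); wire := none
[3] explore_frontier off; pass none
[4] cruise on (suppress); wire := (3, 0)
[5] return_home off; pass (3, 0)
[6] back_away off; pass (3, 0)
output (3, 0)
last writer: layer 4 = cruise

cruise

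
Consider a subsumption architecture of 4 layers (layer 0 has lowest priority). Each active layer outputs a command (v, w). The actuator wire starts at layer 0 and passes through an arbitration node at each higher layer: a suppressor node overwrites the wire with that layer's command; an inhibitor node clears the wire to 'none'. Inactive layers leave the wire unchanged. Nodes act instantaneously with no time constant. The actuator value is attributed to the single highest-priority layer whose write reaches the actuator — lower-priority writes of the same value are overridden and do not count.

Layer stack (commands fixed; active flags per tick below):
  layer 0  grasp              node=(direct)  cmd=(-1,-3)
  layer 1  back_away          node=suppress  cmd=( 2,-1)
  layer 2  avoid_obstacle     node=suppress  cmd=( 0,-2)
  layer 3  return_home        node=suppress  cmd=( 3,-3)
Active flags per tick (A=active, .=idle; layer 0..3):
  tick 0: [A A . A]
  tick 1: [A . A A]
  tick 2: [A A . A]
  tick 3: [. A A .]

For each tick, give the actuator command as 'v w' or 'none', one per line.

3 -3
3 -3
3 -3
0 -2

tick 0:
  L0 grasp: active, feeds wire = (-1, -3)
  L1 back_away: active, suppressor → wire = (2, -1)
  L2 avoid_obstacle: idle → wire stays (2, -1)
  L3 return_home: active, suppressor → wire = (3, -3)
  actuator = (3, -3)
tick 1:
  L0 grasp: active, feeds wire = (-1, -3)
  L1 back_away: idle → wire stays (-1, -3)
  L2 avoid_obstacle: active, suppressor → wire = (0, -2)
  L3 return_home: active, suppressor → wire = (3, -3)
  actuator = (3, -3)
tick 2:
  L0 grasp: active, feeds wire = (-1, -3)
  L1 back_away: active, suppressor → wire = (2, -1)
  L2 avoid_obstacle: idle → wire stays (2, -1)
  L3 return_home: active, suppressor → wire = (3, -3)
  actuator = (3, -3)
tick 3:
  L0 grasp: idle → wire = none
  L1 back_away: active, suppressor → wire = (2, -1)
  L2 avoid_obstacle: active, suppressor → wire = (0, -2)
  L3 return_home: idle → wire stays (0, -2)
  actuator = (0, -2)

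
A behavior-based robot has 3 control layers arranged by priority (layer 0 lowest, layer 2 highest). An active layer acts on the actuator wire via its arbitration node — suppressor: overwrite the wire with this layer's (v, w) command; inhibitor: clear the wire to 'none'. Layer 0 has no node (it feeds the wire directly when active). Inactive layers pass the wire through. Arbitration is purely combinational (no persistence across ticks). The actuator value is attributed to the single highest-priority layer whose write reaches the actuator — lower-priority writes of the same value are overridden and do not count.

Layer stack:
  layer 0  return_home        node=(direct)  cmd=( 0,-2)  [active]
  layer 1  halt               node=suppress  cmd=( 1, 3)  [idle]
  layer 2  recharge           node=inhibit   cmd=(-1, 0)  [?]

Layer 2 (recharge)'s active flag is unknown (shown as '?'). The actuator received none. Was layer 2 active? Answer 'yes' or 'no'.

yes

If layer 2 is active=yes:
  actuator would be none
If layer 2 is active=no:
  actuator would be (0, -2)
Observed none, so layer 2 was active.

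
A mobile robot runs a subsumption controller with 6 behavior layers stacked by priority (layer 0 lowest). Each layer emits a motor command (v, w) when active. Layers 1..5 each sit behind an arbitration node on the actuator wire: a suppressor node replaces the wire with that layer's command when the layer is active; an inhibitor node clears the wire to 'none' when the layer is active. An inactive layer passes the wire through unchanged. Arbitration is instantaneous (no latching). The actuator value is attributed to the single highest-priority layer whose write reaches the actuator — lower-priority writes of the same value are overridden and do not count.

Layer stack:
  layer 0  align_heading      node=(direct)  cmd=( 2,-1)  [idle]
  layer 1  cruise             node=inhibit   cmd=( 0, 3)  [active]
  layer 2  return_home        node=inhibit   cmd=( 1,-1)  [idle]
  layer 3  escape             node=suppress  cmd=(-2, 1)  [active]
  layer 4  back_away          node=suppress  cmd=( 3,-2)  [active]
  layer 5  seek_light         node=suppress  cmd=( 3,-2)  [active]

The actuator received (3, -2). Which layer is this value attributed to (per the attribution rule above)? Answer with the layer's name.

[0] align_heading off; wire := none
[1] cruise on (inhibit); wire := none
[2] return_home off; pass none
[3] escape on (suppress); wire := (-2, 1)
[4] back_away on (suppress); wire := (3, -2)
[5] seek_light on (suppress); wire := (3, -2)
output (3, -2)
last writer: layer 5 = seek_light

seek_light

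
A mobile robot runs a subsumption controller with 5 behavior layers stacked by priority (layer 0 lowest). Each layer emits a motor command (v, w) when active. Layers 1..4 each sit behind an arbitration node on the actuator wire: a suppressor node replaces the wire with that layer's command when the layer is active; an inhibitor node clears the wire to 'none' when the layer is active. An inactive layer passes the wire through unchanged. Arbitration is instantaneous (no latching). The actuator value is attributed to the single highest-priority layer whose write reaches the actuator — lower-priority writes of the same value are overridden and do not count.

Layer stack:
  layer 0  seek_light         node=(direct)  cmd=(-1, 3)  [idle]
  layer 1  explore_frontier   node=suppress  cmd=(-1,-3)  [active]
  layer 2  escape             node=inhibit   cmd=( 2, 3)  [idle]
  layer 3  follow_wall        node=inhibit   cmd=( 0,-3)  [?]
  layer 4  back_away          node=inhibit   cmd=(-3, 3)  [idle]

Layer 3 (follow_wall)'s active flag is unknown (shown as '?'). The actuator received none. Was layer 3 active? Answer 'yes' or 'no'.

yes

If layer 3 is active=yes:
  actuator would be none
If layer 3 is active=no:
  actuator would be (-1, -3)
Observed none, so layer 3 was active.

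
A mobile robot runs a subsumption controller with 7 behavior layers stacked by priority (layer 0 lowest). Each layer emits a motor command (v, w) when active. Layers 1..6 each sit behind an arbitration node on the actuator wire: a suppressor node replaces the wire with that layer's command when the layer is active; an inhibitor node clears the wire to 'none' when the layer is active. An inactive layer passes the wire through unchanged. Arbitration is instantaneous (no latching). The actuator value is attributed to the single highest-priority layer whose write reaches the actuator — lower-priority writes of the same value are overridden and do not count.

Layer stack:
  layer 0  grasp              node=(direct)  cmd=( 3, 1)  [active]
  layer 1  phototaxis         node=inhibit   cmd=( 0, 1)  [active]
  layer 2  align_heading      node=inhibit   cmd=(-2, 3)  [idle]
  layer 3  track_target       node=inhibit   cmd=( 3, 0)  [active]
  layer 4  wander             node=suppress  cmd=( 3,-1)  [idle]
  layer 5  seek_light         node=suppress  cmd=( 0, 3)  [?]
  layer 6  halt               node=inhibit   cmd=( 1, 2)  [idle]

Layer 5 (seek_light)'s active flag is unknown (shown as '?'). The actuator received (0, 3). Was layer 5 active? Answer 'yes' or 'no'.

yes

If layer 5 is active=yes:
  actuator would be (0, 3)
If layer 5 is active=no:
  actuator would be none
Observed (0, 3), so layer 5 was active.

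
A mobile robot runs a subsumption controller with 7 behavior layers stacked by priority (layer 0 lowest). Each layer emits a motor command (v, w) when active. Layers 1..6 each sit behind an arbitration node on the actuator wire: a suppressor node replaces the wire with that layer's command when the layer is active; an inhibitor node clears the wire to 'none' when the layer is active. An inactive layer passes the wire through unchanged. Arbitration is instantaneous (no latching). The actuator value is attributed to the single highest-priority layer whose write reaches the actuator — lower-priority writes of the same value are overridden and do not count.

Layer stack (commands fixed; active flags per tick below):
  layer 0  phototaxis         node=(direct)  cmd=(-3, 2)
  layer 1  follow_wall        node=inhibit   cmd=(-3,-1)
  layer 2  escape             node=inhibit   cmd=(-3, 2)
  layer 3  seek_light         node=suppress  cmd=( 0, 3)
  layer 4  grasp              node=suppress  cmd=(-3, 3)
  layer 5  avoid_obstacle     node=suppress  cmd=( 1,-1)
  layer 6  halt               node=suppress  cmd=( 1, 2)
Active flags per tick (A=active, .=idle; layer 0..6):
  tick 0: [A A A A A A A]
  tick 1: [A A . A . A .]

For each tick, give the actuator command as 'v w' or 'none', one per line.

1 2
1 -1

tick 0:
  L0 phototaxis: active, feeds wire = (-3, 2)
  L1 follow_wall: active, inhibitor → wire = none
  L2 escape: active, inhibitor → wire = none
  L3 seek_light: active, suppressor → wire = (0, 3)
  L4 grasp: active, suppressor → wire = (-3, 3)
  L5 avoid_obstacle: active, suppressor → wire = (1, -1)
  L6 halt: active, suppressor → wire = (1, 2)
  actuator = (1, 2)
tick 1:
  L0 phototaxis: active, feeds wire = (-3, 2)
  L1 follow_wall: active, inhibitor → wire = none
  L2 escape: idle → wire stays none
  L3 seek_light: active, suppressor → wire = (0, 3)
  L4 grasp: idle → wire stays (0, 3)
  L5 avoid_obstacle: active, suppressor → wire = (1, -1)
  L6 halt: idle → wire stays (1, -1)
  actuator = (1, -1)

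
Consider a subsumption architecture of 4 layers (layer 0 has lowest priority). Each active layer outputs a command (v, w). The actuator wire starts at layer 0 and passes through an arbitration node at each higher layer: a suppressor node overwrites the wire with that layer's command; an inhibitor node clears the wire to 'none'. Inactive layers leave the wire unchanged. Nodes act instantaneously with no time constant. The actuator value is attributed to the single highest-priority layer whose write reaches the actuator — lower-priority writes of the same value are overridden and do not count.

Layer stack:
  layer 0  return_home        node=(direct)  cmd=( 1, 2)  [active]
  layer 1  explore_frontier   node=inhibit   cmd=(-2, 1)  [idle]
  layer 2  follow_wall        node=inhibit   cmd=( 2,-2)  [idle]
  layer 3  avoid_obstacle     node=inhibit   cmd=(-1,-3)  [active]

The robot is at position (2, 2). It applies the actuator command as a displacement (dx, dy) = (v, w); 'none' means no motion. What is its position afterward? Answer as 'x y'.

2 2

L0 return_home: active, feeds wire = (1, 2)
L1 explore_frontier: idle → wire stays (1, 2)
L2 follow_wall: idle → wire stays (1, 2)
L3 avoid_obstacle: active, inhibitor → wire = none
actuator = none
position: (2, 2) + none = (2, 2)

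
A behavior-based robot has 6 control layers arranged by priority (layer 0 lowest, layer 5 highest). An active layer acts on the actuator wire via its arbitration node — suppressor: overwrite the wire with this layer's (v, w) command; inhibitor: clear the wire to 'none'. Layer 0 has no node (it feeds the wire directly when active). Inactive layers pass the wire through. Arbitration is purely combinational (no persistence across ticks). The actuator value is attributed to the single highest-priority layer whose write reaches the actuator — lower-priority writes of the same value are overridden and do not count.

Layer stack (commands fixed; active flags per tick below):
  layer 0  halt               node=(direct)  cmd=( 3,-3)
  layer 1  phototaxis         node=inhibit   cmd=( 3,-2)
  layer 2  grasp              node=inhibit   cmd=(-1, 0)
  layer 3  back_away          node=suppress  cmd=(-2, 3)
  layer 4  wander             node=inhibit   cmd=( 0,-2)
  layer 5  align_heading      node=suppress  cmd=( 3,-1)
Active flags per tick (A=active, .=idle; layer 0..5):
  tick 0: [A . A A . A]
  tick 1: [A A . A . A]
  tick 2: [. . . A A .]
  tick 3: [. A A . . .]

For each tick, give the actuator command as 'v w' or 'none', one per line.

3 -1
3 -1
none
none

tick 0:
  [0] halt on; wire := (3, -3)
  [1] phototaxis off; pass (3, -3)
  [2] grasp on (inhibit); wire := none
  [3] back_away on (suppress); wire := (-2, 3)
  [4] wander off; pass (-2, 3)
  [5] align_heading on (suppress); wire := (3, -1)
  output (3, -1)
tick 1:
  [0] halt on; wire := (3, -3)
  [1] phototaxis on (inhibit); wire := none
  [2] grasp off; pass none
  [3] back_away on (suppress); wire := (-2, 3)
  [4] wander off; pass (-2, 3)
  [5] align_heading on (suppress); wire := (3, -1)
  output (3, -1)
tick 2:
  [0] halt off; wire := none
  [1] phototaxis off; pass none
  [2] grasp off; pass none
  [3] back_away on (suppress); wire := (-2, 3)
  [4] wander on (inhibit); wire := none
  [5] align_heading off; pass none
  output none
tick 3:
  [0] halt off; wire := none
  [1] phototaxis on (inhibit); wire := none
  [2] grasp on (inhibit); wire := none
  [3] back_away off; pass none
  [4] wander off; pass none
  [5] align_heading off; pass none
  output none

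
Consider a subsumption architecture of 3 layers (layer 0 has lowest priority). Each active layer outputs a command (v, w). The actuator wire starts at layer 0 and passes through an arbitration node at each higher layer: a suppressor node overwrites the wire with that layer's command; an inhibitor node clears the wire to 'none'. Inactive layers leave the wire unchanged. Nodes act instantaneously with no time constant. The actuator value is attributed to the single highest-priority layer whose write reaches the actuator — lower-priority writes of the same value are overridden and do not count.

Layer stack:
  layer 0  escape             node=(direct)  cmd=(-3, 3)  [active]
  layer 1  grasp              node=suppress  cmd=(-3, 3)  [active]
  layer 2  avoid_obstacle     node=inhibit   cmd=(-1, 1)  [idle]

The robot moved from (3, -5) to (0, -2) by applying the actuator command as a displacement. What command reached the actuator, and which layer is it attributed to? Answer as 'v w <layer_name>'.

displacement = (0, -2) − (3, -5) = (-3, 3)
[0] escape on; wire := (-3, 3)
[1] grasp on (suppress); wire := (-3, 3)
[2] avoid_obstacle off; pass (-3, 3)
output (-3, 3) — from layer 1 (grasp)

-3 3 grasp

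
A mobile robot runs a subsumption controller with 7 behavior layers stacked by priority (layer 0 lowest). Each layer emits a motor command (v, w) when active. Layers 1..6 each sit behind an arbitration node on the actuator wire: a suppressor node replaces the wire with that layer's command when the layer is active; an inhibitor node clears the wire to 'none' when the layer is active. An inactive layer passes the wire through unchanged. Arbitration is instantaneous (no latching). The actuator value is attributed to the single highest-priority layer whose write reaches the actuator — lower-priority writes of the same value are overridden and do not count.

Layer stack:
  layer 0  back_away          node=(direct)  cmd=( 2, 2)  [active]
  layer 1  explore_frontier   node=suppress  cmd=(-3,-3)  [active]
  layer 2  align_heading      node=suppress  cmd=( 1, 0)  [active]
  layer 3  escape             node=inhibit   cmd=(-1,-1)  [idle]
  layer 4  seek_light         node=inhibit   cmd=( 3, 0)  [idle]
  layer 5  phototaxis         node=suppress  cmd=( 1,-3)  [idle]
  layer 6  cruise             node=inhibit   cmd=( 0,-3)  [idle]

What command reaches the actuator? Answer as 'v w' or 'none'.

layer 0 (back_away) active — direct: (2, 2)
layer 1 (explore_frontier) active — suppresses: (-3, -3)
layer 2 (align_heading) active — suppresses: (1, 0)
layer 3 (escape) idle — unchanged: (1, 0)
layer 4 (seek_light) idle — unchanged: (1, 0)
layer 5 (phototaxis) idle — unchanged: (1, 0)
layer 6 (cruise) idle — unchanged: (1, 0)
→ actuator (1, 0)

1 0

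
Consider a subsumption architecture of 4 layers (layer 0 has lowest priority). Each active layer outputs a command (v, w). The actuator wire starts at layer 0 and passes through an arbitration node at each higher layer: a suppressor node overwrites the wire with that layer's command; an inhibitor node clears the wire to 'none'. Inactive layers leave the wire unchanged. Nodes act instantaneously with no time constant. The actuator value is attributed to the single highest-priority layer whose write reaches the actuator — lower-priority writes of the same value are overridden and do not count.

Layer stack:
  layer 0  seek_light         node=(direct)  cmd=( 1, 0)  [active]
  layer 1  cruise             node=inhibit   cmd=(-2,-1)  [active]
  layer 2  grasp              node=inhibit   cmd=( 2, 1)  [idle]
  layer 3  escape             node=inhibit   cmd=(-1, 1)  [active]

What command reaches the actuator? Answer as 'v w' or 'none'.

none

[0] seek_light on; wire := (1, 0)
[1] cruise on (inhibit); wire := none
[2] grasp off; pass none
[3] escape on (inhibit); wire := none
output none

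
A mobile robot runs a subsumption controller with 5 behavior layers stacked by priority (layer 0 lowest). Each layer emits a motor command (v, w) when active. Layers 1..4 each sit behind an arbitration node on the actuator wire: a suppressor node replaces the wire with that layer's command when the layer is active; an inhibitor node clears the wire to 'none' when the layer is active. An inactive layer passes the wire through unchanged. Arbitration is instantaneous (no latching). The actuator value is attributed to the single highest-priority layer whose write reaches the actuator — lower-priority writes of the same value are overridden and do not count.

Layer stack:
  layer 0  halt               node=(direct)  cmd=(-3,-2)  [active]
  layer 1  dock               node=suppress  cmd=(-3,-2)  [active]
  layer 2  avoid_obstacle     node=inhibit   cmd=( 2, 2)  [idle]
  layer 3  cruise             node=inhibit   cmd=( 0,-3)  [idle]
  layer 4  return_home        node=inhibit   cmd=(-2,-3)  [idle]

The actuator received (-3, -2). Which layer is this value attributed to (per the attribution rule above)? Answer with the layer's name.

L0 halt: active, feeds wire = (-3, -2)
L1 dock: active, suppressor → wire = (-3, -2)
L2 avoid_obstacle: idle → wire stays (-3, -2)
L3 cruise: idle → wire stays (-3, -2)
L4 return_home: idle → wire stays (-3, -2)
actuator = (-3, -2)
last writer: layer 1 = dock

dock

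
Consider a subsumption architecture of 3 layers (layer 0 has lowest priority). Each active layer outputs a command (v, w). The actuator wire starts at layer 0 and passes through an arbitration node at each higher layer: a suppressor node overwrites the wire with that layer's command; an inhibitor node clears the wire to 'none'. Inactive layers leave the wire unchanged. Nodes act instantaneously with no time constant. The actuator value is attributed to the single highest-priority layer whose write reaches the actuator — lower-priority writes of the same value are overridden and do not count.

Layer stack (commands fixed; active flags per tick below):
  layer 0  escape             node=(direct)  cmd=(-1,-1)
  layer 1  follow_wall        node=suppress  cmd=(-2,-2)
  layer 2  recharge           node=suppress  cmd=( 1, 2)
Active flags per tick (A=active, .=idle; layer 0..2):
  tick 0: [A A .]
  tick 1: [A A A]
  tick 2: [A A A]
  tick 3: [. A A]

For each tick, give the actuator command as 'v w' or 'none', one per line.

tick 0:
  layer 0 (escape) active — direct: (-1, -1)
  layer 1 (follow_wall) active — suppresses: (-2, -2)
  layer 2 (recharge) idle — unchanged: (-2, -2)
  → actuator (-2, -2)
tick 1:
  layer 0 (escape) active — direct: (-1, -1)
  layer 1 (follow_wall) active — suppresses: (-2, -2)
  layer 2 (recharge) active — suppresses: (1, 2)
  → actuator (1, 2)
tick 2:
  layer 0 (escape) active — direct: (-1, -1)
  layer 1 (follow_wall) active — suppresses: (-2, -2)
  layer 2 (recharge) active — suppresses: (1, 2)
  → actuator (1, 2)
tick 3:
  layer 0 (escape) idle — none
  layer 1 (follow_wall) active — suppresses: (-2, -2)
  layer 2 (recharge) active — suppresses: (1, 2)
  → actuator (1, 2)

-2 -2
1 2
1 2
1 2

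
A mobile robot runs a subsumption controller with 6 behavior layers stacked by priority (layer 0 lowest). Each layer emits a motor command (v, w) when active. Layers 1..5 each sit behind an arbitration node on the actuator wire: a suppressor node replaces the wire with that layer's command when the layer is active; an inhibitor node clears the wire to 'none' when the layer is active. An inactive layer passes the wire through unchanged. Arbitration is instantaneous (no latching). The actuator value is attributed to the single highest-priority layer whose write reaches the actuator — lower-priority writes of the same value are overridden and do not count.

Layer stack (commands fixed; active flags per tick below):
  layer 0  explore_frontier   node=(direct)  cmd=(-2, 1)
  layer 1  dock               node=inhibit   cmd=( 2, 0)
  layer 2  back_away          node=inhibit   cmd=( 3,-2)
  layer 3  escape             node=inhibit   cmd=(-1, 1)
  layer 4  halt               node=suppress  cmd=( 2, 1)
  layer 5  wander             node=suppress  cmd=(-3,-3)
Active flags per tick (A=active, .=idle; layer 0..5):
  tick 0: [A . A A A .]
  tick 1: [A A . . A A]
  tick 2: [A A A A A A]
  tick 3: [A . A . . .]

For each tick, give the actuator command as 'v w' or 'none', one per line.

2 1
-3 -3
-3 -3
none

tick 0:
  layer 0 (explore_frontier) active — direct: (-2, 1)
  layer 1 (dock) idle — unchanged: (-2, 1)
  layer 2 (back_away) active — inhibits: none
  layer 3 (escape) active — inhibits: none
  layer 4 (halt) active — suppresses: (2, 1)
  layer 5 (wander) idle — unchanged: (2, 1)
  → actuator (2, 1)
tick 1:
  layer 0 (explore_frontier) active — direct: (-2, 1)
  layer 1 (dock) active — inhibits: none
  layer 2 (back_away) idle — unchanged: none
  layer 3 (escape) idle — unchanged: none
  layer 4 (halt) active — suppresses: (2, 1)
  layer 5 (wander) active — suppresses: (-3, -3)
  → actuator (-3, -3)
tick 2:
  layer 0 (explore_frontier) active — direct: (-2, 1)
  layer 1 (dock) active — inhibits: none
  layer 2 (back_away) active — inhibits: none
  layer 3 (escape) active — inhibits: none
  layer 4 (halt) active — suppresses: (2, 1)
  layer 5 (wander) active — suppresses: (-3, -3)
  → actuator (-3, -3)
tick 3:
  layer 0 (explore_frontier) active — direct: (-2, 1)
  layer 1 (dock) idle — unchanged: (-2, 1)
  layer 2 (back_away) active — inhibits: none
  layer 3 (escape) idle — unchanged: none
  layer 4 (halt) idle — unchanged: none
  layer 5 (wander) idle — unchanged: none
  → actuator none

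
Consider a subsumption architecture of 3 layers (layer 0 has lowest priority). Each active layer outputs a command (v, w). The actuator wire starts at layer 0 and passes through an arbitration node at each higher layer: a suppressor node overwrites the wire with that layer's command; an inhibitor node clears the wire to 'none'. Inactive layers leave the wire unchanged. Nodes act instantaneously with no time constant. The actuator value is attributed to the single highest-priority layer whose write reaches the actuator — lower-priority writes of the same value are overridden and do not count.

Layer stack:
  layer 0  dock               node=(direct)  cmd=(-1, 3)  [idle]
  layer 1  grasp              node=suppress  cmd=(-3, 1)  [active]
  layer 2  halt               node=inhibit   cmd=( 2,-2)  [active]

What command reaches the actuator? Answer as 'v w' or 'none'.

none

layer 0 (dock) idle — none
layer 1 (grasp) active — suppresses: (-3, 1)
layer 2 (halt) active — inhibits: none
→ actuator none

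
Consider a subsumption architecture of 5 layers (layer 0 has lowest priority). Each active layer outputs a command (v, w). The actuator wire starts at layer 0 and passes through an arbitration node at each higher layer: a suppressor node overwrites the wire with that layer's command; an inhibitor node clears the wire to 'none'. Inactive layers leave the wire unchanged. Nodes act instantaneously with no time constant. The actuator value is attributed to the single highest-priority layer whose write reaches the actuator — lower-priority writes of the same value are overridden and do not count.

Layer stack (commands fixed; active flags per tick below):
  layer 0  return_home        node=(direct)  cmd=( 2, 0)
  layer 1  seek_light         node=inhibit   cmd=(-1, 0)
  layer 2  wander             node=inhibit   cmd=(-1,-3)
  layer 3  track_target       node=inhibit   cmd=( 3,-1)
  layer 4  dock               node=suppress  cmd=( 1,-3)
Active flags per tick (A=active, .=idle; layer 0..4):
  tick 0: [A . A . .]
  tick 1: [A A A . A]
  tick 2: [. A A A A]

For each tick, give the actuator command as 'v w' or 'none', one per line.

tick 0:
  layer 0 (return_home) active — direct: (2, 0)
  layer 1 (seek_light) idle — unchanged: (2, 0)
  layer 2 (wander) active — inhibits: none
  layer 3 (track_target) idle — unchanged: none
  layer 4 (dock) idle — unchanged: none
  → actuator none
tick 1:
  layer 0 (return_home) active — direct: (2, 0)
  layer 1 (seek_light) active — inhibits: none
  layer 2 (wander) active — inhibits: none
  layer 3 (track_target) idle — unchanged: none
  layer 4 (dock) active — suppresses: (1, -3)
  → actuator (1, -3)
tick 2:
  layer 0 (return_home) idle — none
  layer 1 (seek_light) active — inhibits: none
  layer 2 (wander) active — inhibits: none
  layer 3 (track_target) active — inhibits: none
  layer 4 (dock) active — suppresses: (1, -3)
  → actuator (1, -3)

none
1 -3
1 -3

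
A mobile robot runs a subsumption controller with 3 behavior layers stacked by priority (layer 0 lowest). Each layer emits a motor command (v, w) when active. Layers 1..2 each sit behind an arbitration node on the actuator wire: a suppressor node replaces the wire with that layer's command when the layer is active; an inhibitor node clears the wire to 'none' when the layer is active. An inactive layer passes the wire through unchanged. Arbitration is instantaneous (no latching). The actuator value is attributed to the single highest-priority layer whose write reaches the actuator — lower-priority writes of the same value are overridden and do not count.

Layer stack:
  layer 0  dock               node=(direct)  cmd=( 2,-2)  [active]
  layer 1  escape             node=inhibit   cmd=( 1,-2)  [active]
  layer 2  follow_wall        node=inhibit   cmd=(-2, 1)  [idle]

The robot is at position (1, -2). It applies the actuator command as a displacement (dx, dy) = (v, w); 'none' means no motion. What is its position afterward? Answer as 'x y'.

L0 dock: active, feeds wire = (2, -2)
L1 escape: active, inhibitor → wire = none
L2 follow_wall: idle → wire stays none
actuator = none
position: (1, -2) + none = (1, -2)

1 -2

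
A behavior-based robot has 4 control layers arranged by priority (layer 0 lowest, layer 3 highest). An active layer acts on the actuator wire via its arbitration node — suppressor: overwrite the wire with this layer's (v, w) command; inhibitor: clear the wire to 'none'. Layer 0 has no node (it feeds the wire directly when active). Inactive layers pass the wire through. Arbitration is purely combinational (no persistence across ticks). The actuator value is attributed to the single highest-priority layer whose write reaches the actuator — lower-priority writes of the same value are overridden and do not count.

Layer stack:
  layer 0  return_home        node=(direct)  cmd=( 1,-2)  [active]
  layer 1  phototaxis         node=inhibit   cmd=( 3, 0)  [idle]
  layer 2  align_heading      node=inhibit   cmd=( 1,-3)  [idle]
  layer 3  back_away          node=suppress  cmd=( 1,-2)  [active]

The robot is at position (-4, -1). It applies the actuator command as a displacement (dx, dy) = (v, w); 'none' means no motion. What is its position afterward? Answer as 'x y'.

layer 0 (return_home) active — direct: (1, -2)
layer 1 (phototaxis) idle — unchanged: (1, -2)
layer 2 (align_heading) idle — unchanged: (1, -2)
layer 3 (back_away) active — suppresses: (1, -2)
→ actuator (1, -2)
position: (-4, -1) + (1, -2) = (-3, -3)

-3 -3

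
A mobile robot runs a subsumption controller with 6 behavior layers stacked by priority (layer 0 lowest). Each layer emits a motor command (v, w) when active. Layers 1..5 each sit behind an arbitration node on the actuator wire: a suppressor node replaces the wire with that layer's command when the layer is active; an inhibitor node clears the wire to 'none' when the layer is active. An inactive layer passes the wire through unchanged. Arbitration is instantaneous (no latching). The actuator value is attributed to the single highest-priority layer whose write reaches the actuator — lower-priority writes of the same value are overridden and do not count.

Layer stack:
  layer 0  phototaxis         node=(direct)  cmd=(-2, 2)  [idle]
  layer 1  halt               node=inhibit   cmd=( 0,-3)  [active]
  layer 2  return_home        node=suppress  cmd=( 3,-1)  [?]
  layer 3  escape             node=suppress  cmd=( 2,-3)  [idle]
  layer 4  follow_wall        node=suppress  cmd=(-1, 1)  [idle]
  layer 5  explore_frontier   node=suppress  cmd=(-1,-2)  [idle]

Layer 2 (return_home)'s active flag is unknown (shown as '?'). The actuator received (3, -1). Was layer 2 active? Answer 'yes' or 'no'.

If layer 2 is active=yes:
  actuator would be (3, -1)
If layer 2 is active=no:
  actuator would be none
Observed (3, -1), so layer 2 was active.

yes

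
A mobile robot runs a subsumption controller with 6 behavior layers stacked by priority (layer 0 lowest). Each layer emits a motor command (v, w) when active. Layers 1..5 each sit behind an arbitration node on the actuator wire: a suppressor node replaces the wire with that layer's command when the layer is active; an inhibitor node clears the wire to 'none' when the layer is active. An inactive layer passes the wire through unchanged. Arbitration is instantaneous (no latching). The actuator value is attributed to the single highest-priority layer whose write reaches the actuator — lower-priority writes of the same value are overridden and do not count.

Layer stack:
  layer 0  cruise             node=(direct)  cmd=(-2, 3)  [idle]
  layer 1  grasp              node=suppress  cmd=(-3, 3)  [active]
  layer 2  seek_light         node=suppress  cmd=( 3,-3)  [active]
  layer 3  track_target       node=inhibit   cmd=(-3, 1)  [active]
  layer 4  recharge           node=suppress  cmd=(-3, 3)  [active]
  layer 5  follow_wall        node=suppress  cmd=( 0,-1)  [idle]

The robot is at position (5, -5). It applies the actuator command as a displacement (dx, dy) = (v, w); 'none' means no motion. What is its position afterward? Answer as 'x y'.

[0] cruise off; wire := none
[1] grasp on (suppress); wire := (-3, 3)
[2] seek_light on (suppress); wire := (3, -3)
[3] track_target on (inhibit); wire := none
[4] recharge on (suppress); wire := (-3, 3)
[5] follow_wall off; pass (-3, 3)
output (-3, 3)
position: (5, -5) + (-3, 3) = (2, -2)

2 -2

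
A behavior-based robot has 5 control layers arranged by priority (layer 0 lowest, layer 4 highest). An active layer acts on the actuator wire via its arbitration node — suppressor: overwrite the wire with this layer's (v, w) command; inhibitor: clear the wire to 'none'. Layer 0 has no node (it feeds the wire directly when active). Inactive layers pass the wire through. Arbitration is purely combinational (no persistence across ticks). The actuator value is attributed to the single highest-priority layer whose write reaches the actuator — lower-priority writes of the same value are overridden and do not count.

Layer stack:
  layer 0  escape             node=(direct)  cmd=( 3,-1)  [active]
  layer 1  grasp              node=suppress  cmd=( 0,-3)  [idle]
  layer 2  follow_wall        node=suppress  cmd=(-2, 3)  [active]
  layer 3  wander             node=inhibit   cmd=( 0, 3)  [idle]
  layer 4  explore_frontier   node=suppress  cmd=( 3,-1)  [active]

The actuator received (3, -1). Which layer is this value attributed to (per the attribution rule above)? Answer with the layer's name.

explore_frontier

[0] escape on; wire := (3, -1)
[1] grasp off; pass (3, -1)
[2] follow_wall on (suppress); wire := (-2, 3)
[3] wander off; pass (-2, 3)
[4] explore_frontier on (suppress); wire := (3, -1)
output (3, -1)
last writer: layer 4 = explore_frontier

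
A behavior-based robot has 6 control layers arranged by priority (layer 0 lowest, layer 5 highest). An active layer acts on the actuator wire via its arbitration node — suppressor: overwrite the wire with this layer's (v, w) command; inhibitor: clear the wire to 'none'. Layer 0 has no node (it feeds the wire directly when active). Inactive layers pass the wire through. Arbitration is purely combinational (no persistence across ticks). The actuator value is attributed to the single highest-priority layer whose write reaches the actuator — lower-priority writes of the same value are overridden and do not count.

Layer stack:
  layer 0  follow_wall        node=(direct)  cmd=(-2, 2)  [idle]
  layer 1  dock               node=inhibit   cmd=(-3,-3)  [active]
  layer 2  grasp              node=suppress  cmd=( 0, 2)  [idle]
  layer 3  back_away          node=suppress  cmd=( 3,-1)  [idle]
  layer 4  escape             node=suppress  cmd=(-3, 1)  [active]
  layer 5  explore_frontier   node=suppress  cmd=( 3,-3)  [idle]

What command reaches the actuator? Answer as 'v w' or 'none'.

-3 1

layer 0 (follow_wall) idle — none
layer 1 (dock) active — inhibits: none
layer 2 (grasp) idle — unchanged: none
layer 3 (back_away) idle — unchanged: none
layer 4 (escape) active — suppresses: (-3, 1)
layer 5 (explore_frontier) idle — unchanged: (-3, 1)
→ actuator (-3, 1)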